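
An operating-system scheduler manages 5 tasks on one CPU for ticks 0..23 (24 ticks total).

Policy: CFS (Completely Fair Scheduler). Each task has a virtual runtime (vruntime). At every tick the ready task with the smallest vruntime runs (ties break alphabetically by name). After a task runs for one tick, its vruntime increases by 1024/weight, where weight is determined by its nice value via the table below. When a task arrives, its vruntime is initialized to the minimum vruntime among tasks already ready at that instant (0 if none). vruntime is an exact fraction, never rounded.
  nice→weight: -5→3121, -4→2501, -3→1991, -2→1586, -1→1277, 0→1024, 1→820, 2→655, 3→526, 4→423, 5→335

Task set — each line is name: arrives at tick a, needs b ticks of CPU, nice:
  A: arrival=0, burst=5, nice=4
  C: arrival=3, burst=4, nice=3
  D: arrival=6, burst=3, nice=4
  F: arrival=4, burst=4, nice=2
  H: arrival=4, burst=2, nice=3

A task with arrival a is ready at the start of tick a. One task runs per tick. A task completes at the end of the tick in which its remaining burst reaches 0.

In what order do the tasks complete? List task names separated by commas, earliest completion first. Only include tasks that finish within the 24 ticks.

t=0: vr[A=0] → run A
t=1: vr[A=1024/423] → run A
t=2: vr[A=2048/423] → run A
t=3: vr[A=1024/141 C=1024/141] → run A
t=4: vr[A=4096/423 C=1024/141 F=1024/141 H=1024/141] → run C
t=5: vr[A=4096/423 C=341504/37083 F=1024/141 H=1024/141] → run F
t=6: vr[A=4096/423 C=341504/37083 D=1024/141 F=815104/92355 H=1024/141] → run D
t=7: vr[A=4096/423 C=341504/37083 D=4096/423 F=815104/92355 H=1024/141] → run H
t=8: vr[A=4096/423 C=341504/37083 D=4096/423 F=815104/92355 H=341504/37083] → run F
t=9: vr[A=4096/423 C=341504/37083 D=4096/423 F=959488/92355 H=341504/37083] → run C
t=10: vr[A=4096/423 C=413696/37083 D=4096/423 F=959488/92355 H=341504/37083] → run H
t=11: vr[A=4096/423 C=413696/37083 D=4096/423 F=959488/92355] → run A
t=12: vr[C=413696/37083 D=4096/423 F=959488/92355] → run D
t=13: vr[C=413696/37083 D=5120/423 F=959488/92355] → run F
t=14: vr[C=413696/37083 D=5120/423 F=1103872/92355] → run C
t=15: vr[C=485888/37083 D=5120/423 F=1103872/92355] → run F
t=16: vr[C=485888/37083 D=5120/423] → run D
t=17: vr[C=485888/37083] → run C
t=18: (idle)
t=19: (idle)
t=20: (idle)
t=21: (idle)
t=22: (idle)
t=23: (idle)

completion order = H, A, F, D, C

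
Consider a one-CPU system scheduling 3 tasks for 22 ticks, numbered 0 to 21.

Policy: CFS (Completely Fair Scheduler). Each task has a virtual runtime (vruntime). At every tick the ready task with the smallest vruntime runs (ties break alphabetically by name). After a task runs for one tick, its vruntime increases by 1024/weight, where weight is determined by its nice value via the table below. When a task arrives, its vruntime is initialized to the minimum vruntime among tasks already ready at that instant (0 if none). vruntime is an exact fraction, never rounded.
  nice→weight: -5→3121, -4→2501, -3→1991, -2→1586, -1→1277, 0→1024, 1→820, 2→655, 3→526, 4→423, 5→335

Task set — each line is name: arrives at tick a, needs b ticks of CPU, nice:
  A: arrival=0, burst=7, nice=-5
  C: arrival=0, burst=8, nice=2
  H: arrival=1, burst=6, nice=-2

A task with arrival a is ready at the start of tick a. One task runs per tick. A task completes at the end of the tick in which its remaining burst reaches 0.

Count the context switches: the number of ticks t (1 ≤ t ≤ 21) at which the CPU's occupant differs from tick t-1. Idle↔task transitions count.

context switches = 16

t=0: vr[A=0 C=0] → run A
t=1: vr[A=1024/3121 C=0 H=0] → run C
t=2: vr[A=1024/3121 C=1024/655 H=0] → run H
t=3: vr[A=1024/3121 C=1024/655 H=512/793] → run A
t=4: vr[A=2048/3121 C=1024/655 H=512/793] → run H
t=5: vr[A=2048/3121 C=1024/655 H=1024/793] → run A
t=6: vr[A=3072/3121 C=1024/655 H=1024/793] → run A
t=7: vr[A=4096/3121 C=1024/655 H=1024/793] → run H
t=8: vr[A=4096/3121 C=1024/655 H=1536/793] → run A
t=9: vr[A=5120/3121 C=1024/655 H=1536/793] → run C
t=10: vr[A=5120/3121 C=2048/655 H=1536/793] → run A
t=11: vr[A=6144/3121 C=2048/655 H=1536/793] → run H
t=12: vr[A=6144/3121 C=2048/655 H=2048/793] → run A
t=13: vr[C=2048/655 H=2048/793] → run H
t=14: vr[C=2048/655 H=2560/793] → run C
t=15: vr[C=3072/655 H=2560/793] → run H
t=16: vr[C=3072/655] → run C
t=17: vr[C=4096/655] → run C
t=18: vr[C=1024/131] → run C
t=19: vr[C=6144/655] → run C
t=20: vr[C=7168/655] → run C
t=21: (idle)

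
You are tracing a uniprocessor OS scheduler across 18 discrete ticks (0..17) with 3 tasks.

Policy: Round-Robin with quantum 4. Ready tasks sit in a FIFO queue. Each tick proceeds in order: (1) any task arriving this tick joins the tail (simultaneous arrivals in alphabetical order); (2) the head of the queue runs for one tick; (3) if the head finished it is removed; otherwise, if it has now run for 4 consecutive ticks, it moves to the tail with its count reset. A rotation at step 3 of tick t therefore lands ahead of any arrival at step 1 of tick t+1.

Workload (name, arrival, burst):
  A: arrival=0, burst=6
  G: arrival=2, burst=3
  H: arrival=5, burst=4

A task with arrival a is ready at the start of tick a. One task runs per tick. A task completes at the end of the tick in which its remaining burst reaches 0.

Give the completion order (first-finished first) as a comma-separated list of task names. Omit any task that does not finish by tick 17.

completion order = G, A, H

t=0: queue=[A] q_used=0 → run A
t=1: queue=[A] q_used=1 → run A
t=2: queue=[A,G] q_used=2 → run A
t=3: queue=[A,G] q_used=3 → run A
t=4: queue=[G,A] q_used=0 → run G
t=5: queue=[G,A,H] q_used=1 → run G
t=6: queue=[G,A,H] q_used=2 → run G
t=7: queue=[A,H] q_used=0 → run A
t=8: queue=[A,H] q_used=1 → run A
t=9: queue=[H] q_used=0 → run H
t=10: queue=[H] q_used=1 → run H
t=11: queue=[H] q_used=2 → run H
t=12: queue=[H] q_used=3 → run H
t=13: (idle)
t=14: (idle)
t=15: (idle)
t=16: (idle)
t=17: (idle)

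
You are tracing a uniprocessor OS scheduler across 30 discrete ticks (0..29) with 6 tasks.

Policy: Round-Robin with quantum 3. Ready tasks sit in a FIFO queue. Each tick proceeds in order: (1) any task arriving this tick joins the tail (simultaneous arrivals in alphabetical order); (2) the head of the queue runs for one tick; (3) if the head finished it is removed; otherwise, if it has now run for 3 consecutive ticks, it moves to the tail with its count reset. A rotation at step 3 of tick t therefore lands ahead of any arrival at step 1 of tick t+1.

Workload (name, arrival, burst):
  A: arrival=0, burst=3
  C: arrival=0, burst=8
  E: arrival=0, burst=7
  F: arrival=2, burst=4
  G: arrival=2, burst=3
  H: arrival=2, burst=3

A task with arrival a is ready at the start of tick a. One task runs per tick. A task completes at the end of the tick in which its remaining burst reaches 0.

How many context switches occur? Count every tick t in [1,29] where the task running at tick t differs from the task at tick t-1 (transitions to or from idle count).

t=0: queue=[A,C,E] q_used=0 → run A
t=1: queue=[A,C,E] q_used=1 → run A
t=2: queue=[A,C,E,F,G,H] q_used=2 → run A
t=3: queue=[C,E,F,G,H] q_used=0 → run C
t=4: queue=[C,E,F,G,H] q_used=1 → run C
t=5: queue=[C,E,F,G,H] q_used=2 → run C
t=6: queue=[E,F,G,H,C] q_used=0 → run E
t=7: queue=[E,F,G,H,C] q_used=1 → run E
t=8: queue=[E,F,G,H,C] q_used=2 → run E
t=9: queue=[F,G,H,C,E] q_used=0 → run F
t=10: queue=[F,G,H,C,E] q_used=1 → run F
t=11: queue=[F,G,H,C,E] q_used=2 → run F
t=12: queue=[G,H,C,E,F] q_used=0 → run G
t=13: queue=[G,H,C,E,F] q_used=1 → run G
t=14: queue=[G,H,C,E,F] q_used=2 → run G
t=15: queue=[H,C,E,F] q_used=0 → run H
t=16: queue=[H,C,E,F] q_used=1 → run H
t=17: queue=[H,C,E,F] q_used=2 → run H
t=18: queue=[C,E,F] q_used=0 → run C
t=19: queue=[C,E,F] q_used=1 → run C
t=20: queue=[C,E,F] q_used=2 → run C
t=21: queue=[E,F,C] q_used=0 → run E
t=22: queue=[E,F,C] q_used=1 → run E
t=23: queue=[E,F,C] q_used=2 → run E
t=24: queue=[F,C,E] q_used=0 → run F
t=25: queue=[C,E] q_used=0 → run C
t=26: queue=[C,E] q_used=1 → run C
t=27: queue=[E] q_used=0 → run E
t=28: (idle)
t=29: (idle)

context switches = 11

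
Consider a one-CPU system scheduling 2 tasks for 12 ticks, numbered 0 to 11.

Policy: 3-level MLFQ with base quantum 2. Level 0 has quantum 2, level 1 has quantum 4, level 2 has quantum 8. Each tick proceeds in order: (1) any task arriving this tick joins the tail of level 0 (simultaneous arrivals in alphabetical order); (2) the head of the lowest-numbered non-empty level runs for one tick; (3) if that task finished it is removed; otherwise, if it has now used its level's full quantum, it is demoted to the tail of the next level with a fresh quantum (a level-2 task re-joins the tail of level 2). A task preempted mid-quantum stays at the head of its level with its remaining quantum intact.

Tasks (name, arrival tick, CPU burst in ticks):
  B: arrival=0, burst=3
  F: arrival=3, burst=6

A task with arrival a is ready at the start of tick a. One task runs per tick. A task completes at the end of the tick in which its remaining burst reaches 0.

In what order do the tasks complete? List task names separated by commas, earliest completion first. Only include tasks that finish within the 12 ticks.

t=0: L0/L1/L2 = B/-/- → run B
t=1: L0/L1/L2 = B/-/- → run B
t=2: L0/L1/L2 = -/B/- → run B
t=3: L0/L1/L2 = F/-/- → run F
t=4: L0/L1/L2 = F/-/- → run F
t=5: L0/L1/L2 = -/F/- → run F
t=6: L0/L1/L2 = -/F/- → run F
t=7: L0/L1/L2 = -/F/- → run F
t=8: L0/L1/L2 = -/F/- → run F
t=9: (idle)
t=10: (idle)
t=11: (idle)

completion order = B, F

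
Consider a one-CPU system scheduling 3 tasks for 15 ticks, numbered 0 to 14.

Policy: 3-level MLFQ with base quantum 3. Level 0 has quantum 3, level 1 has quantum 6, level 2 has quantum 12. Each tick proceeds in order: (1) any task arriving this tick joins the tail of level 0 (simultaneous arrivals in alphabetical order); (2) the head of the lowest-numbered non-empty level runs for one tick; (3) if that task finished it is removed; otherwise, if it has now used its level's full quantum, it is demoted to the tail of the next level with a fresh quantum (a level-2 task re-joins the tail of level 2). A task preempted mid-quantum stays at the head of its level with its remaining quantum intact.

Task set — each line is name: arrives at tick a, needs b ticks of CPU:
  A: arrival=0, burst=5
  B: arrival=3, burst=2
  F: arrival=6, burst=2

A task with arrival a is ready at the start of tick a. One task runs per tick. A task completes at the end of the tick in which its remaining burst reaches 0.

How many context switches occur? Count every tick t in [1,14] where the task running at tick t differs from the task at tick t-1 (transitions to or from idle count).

context switches = 5

t=0: L0/L1/L2 = A/-/- → run A
t=1: L0/L1/L2 = A/-/- → run A
t=2: L0/L1/L2 = A/-/- → run A
t=3: L0/L1/L2 = B/A/- → run B
t=4: L0/L1/L2 = B/A/- → run B
t=5: L0/L1/L2 = -/A/- → run A
t=6: L0/L1/L2 = F/A/- → run F
t=7: L0/L1/L2 = F/A/- → run F
t=8: L0/L1/L2 = -/A/- → run A
t=9: (idle)
t=10: (idle)
t=11: (idle)
t=12: (idle)
t=13: (idle)
t=14: (idle)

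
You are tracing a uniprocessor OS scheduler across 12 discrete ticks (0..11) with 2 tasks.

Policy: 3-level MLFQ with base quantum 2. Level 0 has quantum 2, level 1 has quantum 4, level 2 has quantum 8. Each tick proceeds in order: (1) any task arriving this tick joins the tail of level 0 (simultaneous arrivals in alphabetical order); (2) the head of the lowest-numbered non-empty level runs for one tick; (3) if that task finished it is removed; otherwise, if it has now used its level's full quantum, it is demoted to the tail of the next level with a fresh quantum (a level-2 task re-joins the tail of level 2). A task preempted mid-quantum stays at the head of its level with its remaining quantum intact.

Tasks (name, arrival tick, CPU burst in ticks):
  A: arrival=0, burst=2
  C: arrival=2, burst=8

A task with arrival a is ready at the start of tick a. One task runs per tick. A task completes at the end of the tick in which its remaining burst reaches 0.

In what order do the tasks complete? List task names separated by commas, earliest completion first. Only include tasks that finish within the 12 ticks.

t=0: L0/L1/L2 = A/-/- → run A
t=1: L0/L1/L2 = A/-/- → run A
t=2: L0/L1/L2 = C/-/- → run C
t=3: L0/L1/L2 = C/-/- → run C
t=4: L0/L1/L2 = -/C/- → run C
t=5: L0/L1/L2 = -/C/- → run C
t=6: L0/L1/L2 = -/C/- → run C
t=7: L0/L1/L2 = -/C/- → run C
t=8: L0/L1/L2 = -/-/C → run C
t=9: L0/L1/L2 = -/-/C → run C
t=10: (idle)
t=11: (idle)

completion order = A, C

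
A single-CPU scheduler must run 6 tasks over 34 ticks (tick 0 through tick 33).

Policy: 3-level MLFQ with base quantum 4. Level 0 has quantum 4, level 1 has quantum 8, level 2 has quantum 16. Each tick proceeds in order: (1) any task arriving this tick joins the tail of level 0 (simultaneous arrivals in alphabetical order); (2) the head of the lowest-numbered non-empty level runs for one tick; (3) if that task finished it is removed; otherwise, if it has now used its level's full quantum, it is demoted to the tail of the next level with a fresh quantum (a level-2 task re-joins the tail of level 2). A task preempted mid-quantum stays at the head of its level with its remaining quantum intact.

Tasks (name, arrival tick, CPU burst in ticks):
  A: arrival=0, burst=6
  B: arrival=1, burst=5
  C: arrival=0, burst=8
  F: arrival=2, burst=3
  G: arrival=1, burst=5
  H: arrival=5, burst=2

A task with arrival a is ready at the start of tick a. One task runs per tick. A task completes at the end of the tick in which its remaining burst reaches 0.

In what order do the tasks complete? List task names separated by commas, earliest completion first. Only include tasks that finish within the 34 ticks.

t=0: L0/L1/L2 = AC/-/- → run A
t=1: L0/L1/L2 = ACBG/-/- → run A
t=2: L0/L1/L2 = ACBGF/-/- → run A
t=3: L0/L1/L2 = ACBGF/-/- → run A
t=4: L0/L1/L2 = CBGF/A/- → run C
t=5: L0/L1/L2 = CBGFH/A/- → run C
t=6: L0/L1/L2 = CBGFH/A/- → run C
t=7: L0/L1/L2 = CBGFH/A/- → run C
t=8: L0/L1/L2 = BGFH/AC/- → run B
t=9: L0/L1/L2 = BGFH/AC/- → run B
t=10: L0/L1/L2 = BGFH/AC/- → run B
t=11: L0/L1/L2 = BGFH/AC/- → run B
t=12: L0/L1/L2 = GFH/ACB/- → run G
t=13: L0/L1/L2 = GFH/ACB/- → run G
t=14: L0/L1/L2 = GFH/ACB/- → run G
t=15: L0/L1/L2 = GFH/ACB/- → run G
t=16: L0/L1/L2 = FH/ACBG/- → run F
t=17: L0/L1/L2 = FH/ACBG/- → run F
t=18: L0/L1/L2 = FH/ACBG/- → run F
t=19: L0/L1/L2 = H/ACBG/- → run H
t=20: L0/L1/L2 = H/ACBG/- → run H
t=21: L0/L1/L2 = -/ACBG/- → run A
t=22: L0/L1/L2 = -/ACBG/- → run A
t=23: L0/L1/L2 = -/CBG/- → run C
t=24: L0/L1/L2 = -/CBG/- → run C
t=25: L0/L1/L2 = -/CBG/- → run C
t=26: L0/L1/L2 = -/CBG/- → run C
t=27: L0/L1/L2 = -/BG/- → run B
t=28: L0/L1/L2 = -/G/- → run G
t=29: (idle)
t=30: (idle)
t=31: (idle)
t=32: (idle)
t=33: (idle)

completion order = F, H, A, C, B, G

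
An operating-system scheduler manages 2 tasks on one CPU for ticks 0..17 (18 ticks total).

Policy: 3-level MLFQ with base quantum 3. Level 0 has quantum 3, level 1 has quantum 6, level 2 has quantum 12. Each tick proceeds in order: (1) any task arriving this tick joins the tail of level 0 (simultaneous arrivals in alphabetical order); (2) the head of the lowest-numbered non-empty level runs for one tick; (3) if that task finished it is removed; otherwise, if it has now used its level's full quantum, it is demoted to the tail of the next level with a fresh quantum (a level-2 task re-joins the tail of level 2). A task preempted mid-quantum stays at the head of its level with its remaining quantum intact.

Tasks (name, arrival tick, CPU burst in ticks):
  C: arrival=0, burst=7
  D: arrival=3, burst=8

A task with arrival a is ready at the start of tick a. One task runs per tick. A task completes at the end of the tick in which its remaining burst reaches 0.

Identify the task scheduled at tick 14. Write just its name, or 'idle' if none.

running at tick 14 = D

t=0: L0/L1/L2 = C/-/- → run C
t=1: L0/L1/L2 = C/-/- → run C
t=2: L0/L1/L2 = C/-/- → run C
t=3: L0/L1/L2 = D/C/- → run D
t=4: L0/L1/L2 = D/C/- → run D
t=5: L0/L1/L2 = D/C/- → run D
t=6: L0/L1/L2 = -/CD/- → run C
t=7: L0/L1/L2 = -/CD/- → run C
t=8: L0/L1/L2 = -/CD/- → run C
t=9: L0/L1/L2 = -/CD/- → run C
t=10: L0/L1/L2 = -/D/- → run D
t=11: L0/L1/L2 = -/D/- → run D
t=12: L0/L1/L2 = -/D/- → run D
t=13: L0/L1/L2 = -/D/- → run D
t=14: L0/L1/L2 = -/D/- → run D
t=15: (idle)
t=16: (idle)
t=17: (idle)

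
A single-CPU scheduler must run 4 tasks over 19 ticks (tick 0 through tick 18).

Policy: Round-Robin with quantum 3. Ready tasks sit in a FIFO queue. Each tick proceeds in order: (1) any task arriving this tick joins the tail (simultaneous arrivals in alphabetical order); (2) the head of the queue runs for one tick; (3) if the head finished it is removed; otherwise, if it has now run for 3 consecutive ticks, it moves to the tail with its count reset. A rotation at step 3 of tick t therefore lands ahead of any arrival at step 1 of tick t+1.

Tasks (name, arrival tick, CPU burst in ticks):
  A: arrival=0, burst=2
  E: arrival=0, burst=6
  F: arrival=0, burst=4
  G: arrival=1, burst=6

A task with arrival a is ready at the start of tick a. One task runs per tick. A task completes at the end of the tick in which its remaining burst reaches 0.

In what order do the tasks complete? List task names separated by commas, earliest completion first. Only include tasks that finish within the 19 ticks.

t=0: queue=[A,E,F] q_used=0 → run A
t=1: queue=[A,E,F,G] q_used=1 → run A
t=2: queue=[E,F,G] q_used=0 → run E
t=3: queue=[E,F,G] q_used=1 → run E
t=4: queue=[E,F,G] q_used=2 → run E
t=5: queue=[F,G,E] q_used=0 → run F
t=6: queue=[F,G,E] q_used=1 → run F
t=7: queue=[F,G,E] q_used=2 → run F
t=8: queue=[G,E,F] q_used=0 → run G
t=9: queue=[G,E,F] q_used=1 → run G
t=10: queue=[G,E,F] q_used=2 → run G
t=11: queue=[E,F,G] q_used=0 → run E
t=12: queue=[E,F,G] q_used=1 → run E
t=13: queue=[E,F,G] q_used=2 → run E
t=14: queue=[F,G] q_used=0 → run F
t=15: queue=[G] q_used=0 → run G
t=16: queue=[G] q_used=1 → run G
t=17: queue=[G] q_used=2 → run G
t=18: (idle)

completion order = A, E, F, G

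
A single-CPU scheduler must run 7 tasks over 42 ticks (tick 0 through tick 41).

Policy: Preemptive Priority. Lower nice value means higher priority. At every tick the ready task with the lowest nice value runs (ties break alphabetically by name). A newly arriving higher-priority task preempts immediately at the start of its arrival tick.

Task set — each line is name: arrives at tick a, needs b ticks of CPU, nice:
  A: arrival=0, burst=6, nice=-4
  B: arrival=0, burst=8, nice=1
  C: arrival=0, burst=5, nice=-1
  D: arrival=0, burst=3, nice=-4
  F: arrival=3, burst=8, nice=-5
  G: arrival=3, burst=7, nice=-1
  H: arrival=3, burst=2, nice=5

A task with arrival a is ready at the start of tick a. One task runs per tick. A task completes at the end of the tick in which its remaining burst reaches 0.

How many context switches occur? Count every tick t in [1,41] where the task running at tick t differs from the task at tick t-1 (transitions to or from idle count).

t=0: ready={A,B,C,D} → run A
t=1: ready={A,B,C,D} → run A
t=2: ready={A,B,C,D} → run A
t=3: ready={A,B,C,D,F,G,H} → run F
t=4: ready={A,B,C,D,F,G,H} → run F
t=5: ready={A,B,C,D,F,G,H} → run F
t=6: ready={A,B,C,D,F,G,H} → run F
t=7: ready={A,B,C,D,F,G,H} → run F
t=8: ready={A,B,C,D,F,G,H} → run F
t=9: ready={A,B,C,D,F,G,H} → run F
t=10: ready={A,B,C,D,F,G,H} → run F
t=11: ready={A,B,C,D,G,H} → run A
t=12: ready={A,B,C,D,G,H} → run A
t=13: ready={A,B,C,D,G,H} → run A
t=14: ready={B,C,D,G,H} → run D
t=15: ready={B,C,D,G,H} → run D
t=16: ready={B,C,D,G,H} → run D
t=17: ready={B,C,G,H} → run C
t=18: ready={B,C,G,H} → run C
t=19: ready={B,C,G,H} → run C
t=20: ready={B,C,G,H} → run C
t=21: ready={B,C,G,H} → run C
t=22: ready={B,G,H} → run G
t=23: ready={B,G,H} → run G
t=24: ready={B,G,H} → run G
t=25: ready={B,G,H} → run G
t=26: ready={B,G,H} → run G
t=27: ready={B,G,H} → run G
t=28: ready={B,G,H} → run G
t=29: ready={B,H} → run B
t=30: ready={B,H} → run B
t=31: ready={B,H} → run B
t=32: ready={B,H} → run B
t=33: ready={B,H} → run B
t=34: ready={B,H} → run B
t=35: ready={B,H} → run B
t=36: ready={B,H} → run B
t=37: ready={H} → run H
t=38: ready={H} → run H
t=39: (idle)
t=40: (idle)
t=41: (idle)

context switches = 8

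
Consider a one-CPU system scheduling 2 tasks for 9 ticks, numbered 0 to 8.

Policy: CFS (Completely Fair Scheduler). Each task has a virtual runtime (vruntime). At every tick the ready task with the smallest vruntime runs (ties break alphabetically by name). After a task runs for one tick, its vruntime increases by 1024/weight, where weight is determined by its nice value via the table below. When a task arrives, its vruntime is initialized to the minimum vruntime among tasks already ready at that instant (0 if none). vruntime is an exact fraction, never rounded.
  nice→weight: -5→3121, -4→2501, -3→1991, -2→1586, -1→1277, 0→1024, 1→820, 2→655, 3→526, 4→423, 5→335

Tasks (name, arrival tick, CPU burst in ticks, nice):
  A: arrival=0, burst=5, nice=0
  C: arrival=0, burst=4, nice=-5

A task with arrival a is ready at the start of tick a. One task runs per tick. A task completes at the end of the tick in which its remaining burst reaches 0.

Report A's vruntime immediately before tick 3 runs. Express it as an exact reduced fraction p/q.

t=0: vr[A=0 C=0] → run A
t=1: vr[A=1 C=0] → run C
t=2: vr[A=1 C=1024/3121] → run C
t=3: vr[A=1 C=2048/3121] → run C
t=4: vr[A=1 C=3072/3121] → run C
t=5: vr[A=1] → run A
t=6: vr[A=2] → run A
t=7: vr[A=3] → run A
t=8: vr[A=4] → run A

vruntime(A, start of tick 3) = 1/1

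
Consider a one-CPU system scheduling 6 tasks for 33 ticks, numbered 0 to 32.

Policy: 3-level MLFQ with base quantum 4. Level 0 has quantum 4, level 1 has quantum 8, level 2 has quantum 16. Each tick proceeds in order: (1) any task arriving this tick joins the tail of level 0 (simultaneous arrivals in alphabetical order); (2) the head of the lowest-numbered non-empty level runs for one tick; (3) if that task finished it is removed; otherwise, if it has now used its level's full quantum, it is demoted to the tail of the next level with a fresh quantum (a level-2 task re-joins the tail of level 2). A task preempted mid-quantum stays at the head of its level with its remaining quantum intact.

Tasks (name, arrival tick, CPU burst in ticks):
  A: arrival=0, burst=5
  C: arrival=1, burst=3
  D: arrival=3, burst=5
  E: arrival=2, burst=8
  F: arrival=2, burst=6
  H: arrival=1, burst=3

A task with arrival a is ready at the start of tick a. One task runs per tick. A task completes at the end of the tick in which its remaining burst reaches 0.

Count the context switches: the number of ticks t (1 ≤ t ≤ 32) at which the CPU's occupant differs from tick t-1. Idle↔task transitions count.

context switches = 10

t=0: L0/L1/L2 = A/-/- → run A
t=1: L0/L1/L2 = ACH/-/- → run A
t=2: L0/L1/L2 = ACHEF/-/- → run A
t=3: L0/L1/L2 = ACHEFD/-/- → run A
t=4: L0/L1/L2 = CHEFD/A/- → run C
t=5: L0/L1/L2 = CHEFD/A/- → run C
t=6: L0/L1/L2 = CHEFD/A/- → run C
t=7: L0/L1/L2 = HEFD/A/- → run H
t=8: L0/L1/L2 = HEFD/A/- → run H
t=9: L0/L1/L2 = HEFD/A/- → run H
t=10: L0/L1/L2 = EFD/A/- → run E
t=11: L0/L1/L2 = EFD/A/- → run E
t=12: L0/L1/L2 = EFD/A/- → run E
t=13: L0/L1/L2 = EFD/A/- → run E
t=14: L0/L1/L2 = FD/AE/- → run F
t=15: L0/L1/L2 = FD/AE/- → run F
t=16: L0/L1/L2 = FD/AE/- → run F
t=17: L0/L1/L2 = FD/AE/- → run F
t=18: L0/L1/L2 = D/AEF/- → run D
t=19: L0/L1/L2 = D/AEF/- → run D
t=20: L0/L1/L2 = D/AEF/- → run D
t=21: L0/L1/L2 = D/AEF/- → run D
t=22: L0/L1/L2 = -/AEFD/- → run A
t=23: L0/L1/L2 = -/EFD/- → run E
t=24: L0/L1/L2 = -/EFD/- → run E
t=25: L0/L1/L2 = -/EFD/- → run E
t=26: L0/L1/L2 = -/EFD/- → run E
t=27: L0/L1/L2 = -/FD/- → run F
t=28: L0/L1/L2 = -/FD/- → run F
t=29: L0/L1/L2 = -/D/- → run D
t=30: (idle)
t=31: (idle)
t=32: (idle)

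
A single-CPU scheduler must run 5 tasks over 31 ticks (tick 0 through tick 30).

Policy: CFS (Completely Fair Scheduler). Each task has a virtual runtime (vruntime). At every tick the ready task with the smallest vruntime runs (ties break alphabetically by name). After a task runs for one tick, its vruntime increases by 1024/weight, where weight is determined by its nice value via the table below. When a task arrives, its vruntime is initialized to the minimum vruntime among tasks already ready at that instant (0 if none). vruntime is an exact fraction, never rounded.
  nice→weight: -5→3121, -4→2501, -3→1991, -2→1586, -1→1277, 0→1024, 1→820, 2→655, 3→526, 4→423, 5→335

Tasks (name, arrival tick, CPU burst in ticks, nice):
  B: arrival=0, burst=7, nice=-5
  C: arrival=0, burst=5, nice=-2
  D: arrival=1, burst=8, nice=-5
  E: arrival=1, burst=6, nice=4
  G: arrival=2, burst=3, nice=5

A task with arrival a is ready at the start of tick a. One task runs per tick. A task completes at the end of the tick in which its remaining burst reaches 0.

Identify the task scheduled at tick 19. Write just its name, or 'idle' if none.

running at tick 19 = D

t=0: vr[B=0 C=0] → run B
t=1: vr[B=1024/3121 C=0 D=0 E=0] → run C
t=2: vr[B=1024/3121 C=512/793 D=0 E=0 G=0] → run D
t=3: vr[B=1024/3121 C=512/793 D=1024/3121 E=0 G=0] → run E
t=4: vr[B=1024/3121 C=512/793 D=1024/3121 E=1024/423 G=0] → run G
t=5: vr[B=1024/3121 C=512/793 D=1024/3121 E=1024/423 G=1024/335] → run B
t=6: vr[B=2048/3121 C=512/793 D=1024/3121 E=1024/423 G=1024/335] → run D
t=7: vr[B=2048/3121 C=512/793 D=2048/3121 E=1024/423 G=1024/335] → run C
t=8: vr[B=2048/3121 C=1024/793 D=2048/3121 E=1024/423 G=1024/335] → run B
t=9: vr[B=3072/3121 C=1024/793 D=2048/3121 E=1024/423 G=1024/335] → run D
t=10: vr[B=3072/3121 C=1024/793 D=3072/3121 E=1024/423 G=1024/335] → run B
t=11: vr[B=4096/3121 C=1024/793 D=3072/3121 E=1024/423 G=1024/335] → run D
t=12: vr[B=4096/3121 C=1024/793 D=4096/3121 E=1024/423 G=1024/335] → run C
t=13: vr[B=4096/3121 C=1536/793 D=4096/3121 E=1024/423 G=1024/335] → run B
t=14: vr[B=5120/3121 C=1536/793 D=4096/3121 E=1024/423 G=1024/335] → run D
t=15: vr[B=5120/3121 C=1536/793 D=5120/3121 E=1024/423 G=1024/335] → run B
t=16: vr[B=6144/3121 C=1536/793 D=5120/3121 E=1024/423 G=1024/335] → run D
t=17: vr[B=6144/3121 C=1536/793 D=6144/3121 E=1024/423 G=1024/335] → run C
t=18: vr[B=6144/3121 C=2048/793 D=6144/3121 E=1024/423 G=1024/335] → run B
t=19: vr[C=2048/793 D=6144/3121 E=1024/423 G=1024/335] → run D
t=20: vr[C=2048/793 D=7168/3121 E=1024/423 G=1024/335] → run D
t=21: vr[C=2048/793 E=1024/423 G=1024/335] → run E
t=22: vr[C=2048/793 E=2048/423 G=1024/335] → run C
t=23: vr[E=2048/423 G=1024/335] → run G
t=24: vr[E=2048/423 G=2048/335] → run E
t=25: vr[E=1024/141 G=2048/335] → run G
t=26: vr[E=1024/141] → run E
t=27: vr[E=4096/423] → run E
t=28: vr[E=5120/423] → run E
t=29: (idle)
t=30: (idle)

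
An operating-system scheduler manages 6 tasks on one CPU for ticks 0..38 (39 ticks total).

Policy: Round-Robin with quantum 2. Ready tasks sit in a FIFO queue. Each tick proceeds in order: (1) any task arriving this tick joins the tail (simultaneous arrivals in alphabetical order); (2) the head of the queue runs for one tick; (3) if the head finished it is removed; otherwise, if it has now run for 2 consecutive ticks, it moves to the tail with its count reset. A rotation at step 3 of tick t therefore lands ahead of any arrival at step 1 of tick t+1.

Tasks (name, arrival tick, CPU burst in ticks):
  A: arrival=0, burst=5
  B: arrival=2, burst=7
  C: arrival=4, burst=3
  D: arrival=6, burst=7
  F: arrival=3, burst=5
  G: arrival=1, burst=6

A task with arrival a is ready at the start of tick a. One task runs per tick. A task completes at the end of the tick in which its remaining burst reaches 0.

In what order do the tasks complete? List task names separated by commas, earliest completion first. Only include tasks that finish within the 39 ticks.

t=0: queue=[A] q_used=0 → run A
t=1: queue=[A,G] q_used=1 → run A
t=2: queue=[G,A,B] q_used=0 → run G
t=3: queue=[G,A,B,F] q_used=1 → run G
t=4: queue=[A,B,F,G,C] q_used=0 → run A
t=5: queue=[A,B,F,G,C] q_used=1 → run A
t=6: queue=[B,F,G,C,A,D] q_used=0 → run B
t=7: queue=[B,F,G,C,A,D] q_used=1 → run B
t=8: queue=[F,G,C,A,D,B] q_used=0 → run F
t=9: queue=[F,G,C,A,D,B] q_used=1 → run F
t=10: queue=[G,C,A,D,B,F] q_used=0 → run G
t=11: queue=[G,C,A,D,B,F] q_used=1 → run G
t=12: queue=[C,A,D,B,F,G] q_used=0 → run C
t=13: queue=[C,A,D,B,F,G] q_used=1 → run C
t=14: queue=[A,D,B,F,G,C] q_used=0 → run A
t=15: queue=[D,B,F,G,C] q_used=0 → run D
t=16: queue=[D,B,F,G,C] q_used=1 → run D
t=17: queue=[B,F,G,C,D] q_used=0 → run B
t=18: queue=[B,F,G,C,D] q_used=1 → run B
t=19: queue=[F,G,C,D,B] q_used=0 → run F
t=20: queue=[F,G,C,D,B] q_used=1 → run F
t=21: queue=[G,C,D,B,F] q_used=0 → run G
t=22: queue=[G,C,D,B,F] q_used=1 → run G
t=23: queue=[C,D,B,F] q_used=0 → run C
t=24: queue=[D,B,F] q_used=0 → run D
t=25: queue=[D,B,F] q_used=1 → run D
t=26: queue=[B,F,D] q_used=0 → run B
t=27: queue=[B,F,D] q_used=1 → run B
t=28: queue=[F,D,B] q_used=0 → run F
t=29: queue=[D,B] q_used=0 → run D
t=30: queue=[D,B] q_used=1 → run D
t=31: queue=[B,D] q_used=0 → run B
t=32: queue=[D] q_used=0 → run D
t=33: (idle)
t=34: (idle)
t=35: (idle)
t=36: (idle)
t=37: (idle)
t=38: (idle)

completion order = A, G, C, F, B, D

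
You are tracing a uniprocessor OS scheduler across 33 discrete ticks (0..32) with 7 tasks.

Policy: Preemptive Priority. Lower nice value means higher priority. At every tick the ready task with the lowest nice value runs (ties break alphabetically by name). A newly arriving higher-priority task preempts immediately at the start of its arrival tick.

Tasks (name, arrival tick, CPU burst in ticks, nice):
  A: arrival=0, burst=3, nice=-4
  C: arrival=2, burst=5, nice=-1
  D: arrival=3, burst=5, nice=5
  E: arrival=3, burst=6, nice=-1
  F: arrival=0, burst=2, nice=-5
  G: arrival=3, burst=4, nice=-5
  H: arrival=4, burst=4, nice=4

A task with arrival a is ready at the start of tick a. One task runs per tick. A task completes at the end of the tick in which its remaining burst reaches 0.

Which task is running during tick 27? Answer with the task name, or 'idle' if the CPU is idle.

running at tick 27 = D

t=0: ready={A,F} → run F
t=1: ready={A,F} → run F
t=2: ready={A,C} → run A
t=3: ready={A,C,D,E,G} → run G
t=4: ready={A,C,D,E,G,H} → run G
t=5: ready={A,C,D,E,G,H} → run G
t=6: ready={A,C,D,E,G,H} → run G
t=7: ready={A,C,D,E,H} → run A
t=8: ready={A,C,D,E,H} → run A
t=9: ready={C,D,E,H} → run C
t=10: ready={C,D,E,H} → run C
t=11: ready={C,D,E,H} → run C
t=12: ready={C,D,E,H} → run C
t=13: ready={C,D,E,H} → run C
t=14: ready={D,E,H} → run E
t=15: ready={D,E,H} → run E
t=16: ready={D,E,H} → run E
t=17: ready={D,E,H} → run E
t=18: ready={D,E,H} → run E
t=19: ready={D,E,H} → run E
t=20: ready={D,H} → run H
t=21: ready={D,H} → run H
t=22: ready={D,H} → run H
t=23: ready={D,H} → run H
t=24: ready={D} → run D
t=25: ready={D} → run D
t=26: ready={D} → run D
t=27: ready={D} → run D
t=28: ready={D} → run D
t=29: (idle)
t=30: (idle)
t=31: (idle)
t=32: (idle)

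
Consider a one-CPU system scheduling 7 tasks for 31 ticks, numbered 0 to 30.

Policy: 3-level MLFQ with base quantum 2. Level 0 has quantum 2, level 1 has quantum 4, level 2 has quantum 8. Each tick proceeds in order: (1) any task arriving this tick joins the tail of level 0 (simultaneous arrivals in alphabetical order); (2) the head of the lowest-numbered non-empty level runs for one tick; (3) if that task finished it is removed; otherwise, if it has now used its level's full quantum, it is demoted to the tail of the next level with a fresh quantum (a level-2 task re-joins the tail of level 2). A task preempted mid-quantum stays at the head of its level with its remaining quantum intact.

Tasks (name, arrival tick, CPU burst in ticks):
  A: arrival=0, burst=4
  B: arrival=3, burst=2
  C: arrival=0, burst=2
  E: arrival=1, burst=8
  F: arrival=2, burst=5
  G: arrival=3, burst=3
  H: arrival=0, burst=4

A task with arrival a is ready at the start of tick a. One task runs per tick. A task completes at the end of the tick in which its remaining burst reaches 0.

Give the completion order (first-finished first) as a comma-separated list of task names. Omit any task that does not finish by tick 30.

t=0: L0/L1/L2 = ACH/-/- → run A
t=1: L0/L1/L2 = ACHE/-/- → run A
t=2: L0/L1/L2 = CHEF/A/- → run C
t=3: L0/L1/L2 = CHEFBG/A/- → run C
t=4: L0/L1/L2 = HEFBG/A/- → run H
t=5: L0/L1/L2 = HEFBG/A/- → run H
t=6: L0/L1/L2 = EFBG/AH/- → run E
t=7: L0/L1/L2 = EFBG/AH/- → run E
t=8: L0/L1/L2 = FBG/AHE/- → run F
t=9: L0/L1/L2 = FBG/AHE/- → run F
t=10: L0/L1/L2 = BG/AHEF/- → run B
t=11: L0/L1/L2 = BG/AHEF/- → run B
t=12: L0/L1/L2 = G/AHEF/- → run G
t=13: L0/L1/L2 = G/AHEF/- → run G
t=14: L0/L1/L2 = -/AHEFG/- → run A
t=15: L0/L1/L2 = -/AHEFG/- → run A
t=16: L0/L1/L2 = -/HEFG/- → run H
t=17: L0/L1/L2 = -/HEFG/- → run H
t=18: L0/L1/L2 = -/EFG/- → run E
t=19: L0/L1/L2 = -/EFG/- → run E
t=20: L0/L1/L2 = -/EFG/- → run E
t=21: L0/L1/L2 = -/EFG/- → run E
t=22: L0/L1/L2 = -/FG/E → run F
t=23: L0/L1/L2 = -/FG/E → run F
t=24: L0/L1/L2 = -/FG/E → run F
t=25: L0/L1/L2 = -/G/E → run G
t=26: L0/L1/L2 = -/-/E → run E
t=27: L0/L1/L2 = -/-/E → run E
t=28: (idle)
t=29: (idle)
t=30: (idle)

completion order = C, B, A, H, F, G, E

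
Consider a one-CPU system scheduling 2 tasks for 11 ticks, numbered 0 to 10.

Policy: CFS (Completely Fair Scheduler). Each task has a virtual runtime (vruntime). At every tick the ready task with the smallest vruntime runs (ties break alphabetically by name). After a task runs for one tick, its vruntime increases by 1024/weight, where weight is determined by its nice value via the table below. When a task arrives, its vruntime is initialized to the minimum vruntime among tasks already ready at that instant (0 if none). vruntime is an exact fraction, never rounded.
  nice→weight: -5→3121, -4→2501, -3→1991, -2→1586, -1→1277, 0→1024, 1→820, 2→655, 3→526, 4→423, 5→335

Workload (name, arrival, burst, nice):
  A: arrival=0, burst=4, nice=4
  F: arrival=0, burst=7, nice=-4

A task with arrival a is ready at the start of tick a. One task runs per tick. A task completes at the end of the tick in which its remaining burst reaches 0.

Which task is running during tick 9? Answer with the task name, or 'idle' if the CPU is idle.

running at tick 9 = A

t=0: vr[A=0 F=0] → run A
t=1: vr[A=1024/423 F=0] → run F
t=2: vr[A=1024/423 F=1024/2501] → run F
t=3: vr[A=1024/423 F=2048/2501] → run F
t=4: vr[A=1024/423 F=3072/2501] → run F
t=5: vr[A=1024/423 F=4096/2501] → run F
t=6: vr[A=1024/423 F=5120/2501] → run F
t=7: vr[A=1024/423 F=6144/2501] → run A
t=8: vr[A=2048/423 F=6144/2501] → run F
t=9: vr[A=2048/423] → run A
t=10: vr[A=1024/141] → run A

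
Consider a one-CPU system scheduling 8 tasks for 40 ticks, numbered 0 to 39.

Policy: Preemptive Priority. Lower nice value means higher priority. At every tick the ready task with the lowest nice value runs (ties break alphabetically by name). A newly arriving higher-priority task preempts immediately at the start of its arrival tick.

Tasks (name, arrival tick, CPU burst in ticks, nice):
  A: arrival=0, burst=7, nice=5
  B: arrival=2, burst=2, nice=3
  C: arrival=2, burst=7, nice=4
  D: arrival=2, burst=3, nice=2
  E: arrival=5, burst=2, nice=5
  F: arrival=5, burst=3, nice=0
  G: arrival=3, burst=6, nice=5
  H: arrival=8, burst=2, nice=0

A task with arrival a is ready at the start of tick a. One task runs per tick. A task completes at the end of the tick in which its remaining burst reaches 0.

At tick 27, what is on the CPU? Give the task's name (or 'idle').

running at tick 27 = G

t=0: ready={A} → run A
t=1: ready={A} → run A
t=2: ready={A,B,C,D} → run D
t=3: ready={A,B,C,D,G} → run D
t=4: ready={A,B,C,D,G} → run D
t=5: ready={A,B,C,E,F,G} → run F
t=6: ready={A,B,C,E,F,G} → run F
t=7: ready={A,B,C,E,F,G} → run F
t=8: ready={A,B,C,E,G,H} → run H
t=9: ready={A,B,C,E,G,H} → run H
t=10: ready={A,B,C,E,G} → run B
t=11: ready={A,B,C,E,G} → run B
t=12: ready={A,C,E,G} → run C
t=13: ready={A,C,E,G} → run C
t=14: ready={A,C,E,G} → run C
t=15: ready={A,C,E,G} → run C
t=16: ready={A,C,E,G} → run C
t=17: ready={A,C,E,G} → run C
t=18: ready={A,C,E,G} → run C
t=19: ready={A,E,G} → run A
t=20: ready={A,E,G} → run A
t=21: ready={A,E,G} → run A
t=22: ready={A,E,G} → run A
t=23: ready={A,E,G} → run A
t=24: ready={E,G} → run E
t=25: ready={E,G} → run E
t=26: ready={G} → run G
t=27: ready={G} → run G
t=28: ready={G} → run G
t=29: ready={G} → run G
t=30: ready={G} → run G
t=31: ready={G} → run G
t=32: (idle)
t=33: (idle)
t=34: (idle)
t=35: (idle)
t=36: (idle)
t=37: (idle)
t=38: (idle)
t=39: (idle)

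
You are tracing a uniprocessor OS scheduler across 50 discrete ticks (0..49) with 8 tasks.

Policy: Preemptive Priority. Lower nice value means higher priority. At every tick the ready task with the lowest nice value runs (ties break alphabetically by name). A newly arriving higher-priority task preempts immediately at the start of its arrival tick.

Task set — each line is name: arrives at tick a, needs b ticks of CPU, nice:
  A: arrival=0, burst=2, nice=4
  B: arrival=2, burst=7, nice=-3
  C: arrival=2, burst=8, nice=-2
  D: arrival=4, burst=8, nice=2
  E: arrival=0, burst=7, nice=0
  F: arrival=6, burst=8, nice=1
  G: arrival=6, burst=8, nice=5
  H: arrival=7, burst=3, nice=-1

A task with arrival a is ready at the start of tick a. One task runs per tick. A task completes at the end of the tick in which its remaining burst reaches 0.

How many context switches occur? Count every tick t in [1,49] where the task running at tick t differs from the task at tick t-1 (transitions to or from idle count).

context switches = 8

t=0: ready={A,E} → run E
t=1: ready={A,E} → run E
t=2: ready={A,B,C,E} → run B
t=3: ready={A,B,C,E} → run B
t=4: ready={A,B,C,D,E} → run B
t=5: ready={A,B,C,D,E} → run B
t=6: ready={A,B,C,D,E,F,G} → run B
t=7: ready={A,B,C,D,E,F,G,H} → run B
t=8: ready={A,B,C,D,E,F,G,H} → run B
t=9: ready={A,C,D,E,F,G,H} → run C
t=10: ready={A,C,D,E,F,G,H} → run C
t=11: ready={A,C,D,E,F,G,H} → run C
t=12: ready={A,C,D,E,F,G,H} → run C
t=13: ready={A,C,D,E,F,G,H} → run C
t=14: ready={A,C,D,E,F,G,H} → run C
t=15: ready={A,C,D,E,F,G,H} → run C
t=16: ready={A,C,D,E,F,G,H} → run C
t=17: ready={A,D,E,F,G,H} → run H
t=18: ready={A,D,E,F,G,H} → run H
t=19: ready={A,D,E,F,G,H} → run H
t=20: ready={A,D,E,F,G} → run E
t=21: ready={A,D,E,F,G} → run E
t=22: ready={A,D,E,F,G} → run E
t=23: ready={A,D,E,F,G} → run E
t=24: ready={A,D,E,F,G} → run E
t=25: ready={A,D,F,G} → run F
t=26: ready={A,D,F,G} → run F
t=27: ready={A,D,F,G} → run F
t=28: ready={A,D,F,G} → run F
t=29: ready={A,D,F,G} → run F
t=30: ready={A,D,F,G} → run F
t=31: ready={A,D,F,G} → run F
t=32: ready={A,D,F,G} → run F
t=33: ready={A,D,G} → run D
t=34: ready={A,D,G} → run D
t=35: ready={A,D,G} → run D
t=36: ready={A,D,G} → run D
t=37: ready={A,D,G} → run D
t=38: ready={A,D,G} → run D
t=39: ready={A,D,G} → run D
t=40: ready={A,D,G} → run D
t=41: ready={A,G} → run A
t=42: ready={A,G} → run A
t=43: ready={G} → run G
t=44: ready={G} → run G
t=45: ready={G} → run G
t=46: ready={G} → run G
t=47: ready={G} → run G
t=48: ready={G} → run G
t=49: ready={G} → run G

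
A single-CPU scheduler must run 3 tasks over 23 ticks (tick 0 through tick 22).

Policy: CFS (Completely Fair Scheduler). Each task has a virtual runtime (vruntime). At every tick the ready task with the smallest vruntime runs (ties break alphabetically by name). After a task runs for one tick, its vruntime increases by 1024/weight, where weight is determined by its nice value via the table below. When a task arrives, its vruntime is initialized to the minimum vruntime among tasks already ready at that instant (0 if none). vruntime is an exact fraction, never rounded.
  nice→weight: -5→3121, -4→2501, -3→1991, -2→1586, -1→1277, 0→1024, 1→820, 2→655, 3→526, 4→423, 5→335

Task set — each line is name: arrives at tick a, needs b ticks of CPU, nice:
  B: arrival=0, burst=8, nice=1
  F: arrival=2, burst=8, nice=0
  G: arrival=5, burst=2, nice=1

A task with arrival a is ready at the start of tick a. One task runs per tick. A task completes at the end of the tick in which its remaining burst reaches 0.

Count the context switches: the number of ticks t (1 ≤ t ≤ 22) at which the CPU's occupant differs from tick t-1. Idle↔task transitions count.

context switches = 14

t=0: vr[B=0] → run B
t=1: vr[B=256/205] → run B
t=2: vr[B=512/205 F=512/205] → run B
t=3: vr[B=768/205 F=512/205] → run F
t=4: vr[B=768/205 F=717/205] → run F
t=5: vr[B=768/205 F=922/205 G=768/205] → run B
t=6: vr[B=1024/205 F=922/205 G=768/205] → run G
t=7: vr[B=1024/205 F=922/205 G=1024/205] → run F
t=8: vr[B=1024/205 F=1127/205 G=1024/205] → run B
t=9: vr[B=256/41 F=1127/205 G=1024/205] → run G
t=10: vr[B=256/41 F=1127/205] → run F
t=11: vr[B=256/41 F=1332/205] → run B
t=12: vr[B=1536/205 F=1332/205] → run F
t=13: vr[B=1536/205 F=1537/205] → run B
t=14: vr[B=1792/205 F=1537/205] → run F
t=15: vr[B=1792/205 F=1742/205] → run F
t=16: vr[B=1792/205 F=1947/205] → run B
t=17: vr[F=1947/205] → run F
t=18: (idle)
t=19: (idle)
t=20: (idle)
t=21: (idle)
t=22: (idle)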